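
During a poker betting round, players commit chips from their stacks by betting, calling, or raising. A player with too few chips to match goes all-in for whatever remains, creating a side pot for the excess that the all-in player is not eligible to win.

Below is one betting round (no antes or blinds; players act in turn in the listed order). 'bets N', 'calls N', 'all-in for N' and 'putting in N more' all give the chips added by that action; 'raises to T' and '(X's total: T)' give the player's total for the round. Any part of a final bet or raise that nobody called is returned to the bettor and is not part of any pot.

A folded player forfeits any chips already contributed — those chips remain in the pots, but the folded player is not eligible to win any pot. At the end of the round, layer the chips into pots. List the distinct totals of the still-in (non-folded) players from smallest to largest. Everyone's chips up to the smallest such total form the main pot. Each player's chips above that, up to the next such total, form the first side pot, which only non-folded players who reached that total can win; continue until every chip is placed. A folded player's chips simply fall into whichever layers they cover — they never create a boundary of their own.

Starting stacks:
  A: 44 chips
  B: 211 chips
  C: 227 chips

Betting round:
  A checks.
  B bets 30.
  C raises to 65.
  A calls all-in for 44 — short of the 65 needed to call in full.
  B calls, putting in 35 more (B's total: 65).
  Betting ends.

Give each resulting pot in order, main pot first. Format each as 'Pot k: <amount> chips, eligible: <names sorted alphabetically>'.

Pot 1: 132 chips, eligible: A, B, C
Pot 2: 42 chips, eligible: B, C

Derivation:
Contributions: A=44, B=65, C=65
Pot levels (distinct totals of non-folded players): 44, 65
Layer 1-44: 44 each from A, B, C = 44*3 = 132 chips; eligible A, B, C
Layer 45-65: 21 each from B, C = 21*2 = 42 chips; eligible B, C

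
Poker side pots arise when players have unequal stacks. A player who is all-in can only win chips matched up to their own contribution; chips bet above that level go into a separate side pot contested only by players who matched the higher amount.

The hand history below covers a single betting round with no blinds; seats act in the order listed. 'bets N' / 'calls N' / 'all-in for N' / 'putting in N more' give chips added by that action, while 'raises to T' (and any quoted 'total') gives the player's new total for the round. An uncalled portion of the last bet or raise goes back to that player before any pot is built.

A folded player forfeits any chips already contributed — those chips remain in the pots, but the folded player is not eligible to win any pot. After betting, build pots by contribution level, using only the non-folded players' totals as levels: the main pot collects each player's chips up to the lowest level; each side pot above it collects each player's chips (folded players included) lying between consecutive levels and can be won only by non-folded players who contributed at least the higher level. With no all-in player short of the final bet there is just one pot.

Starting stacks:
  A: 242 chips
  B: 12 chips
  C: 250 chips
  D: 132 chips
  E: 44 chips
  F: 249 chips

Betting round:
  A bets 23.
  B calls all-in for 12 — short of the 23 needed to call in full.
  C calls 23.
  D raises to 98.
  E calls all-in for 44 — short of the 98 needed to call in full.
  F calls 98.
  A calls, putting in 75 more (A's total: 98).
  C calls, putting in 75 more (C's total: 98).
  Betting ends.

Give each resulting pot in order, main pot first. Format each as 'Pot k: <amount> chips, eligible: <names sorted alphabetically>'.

Pot 1: 72 chips, eligible: A, B, C, D, E, F
Pot 2: 160 chips, eligible: A, C, D, E, F
Pot 3: 216 chips, eligible: A, C, D, F

Derivation:
Contributions: A=98, B=12, C=98, D=98, E=44, F=98
Pot levels (distinct totals of non-folded players): 12, 44, 98
Layer 1-12: 12 each from A, B, C, D, E, F = 12*6 = 72 chips; eligible A, B, C, D, E, F
Layer 13-44: 32 each from A, C, D, E, F = 32*5 = 160 chips; eligible A, C, D, E, F
Layer 45-98: 54 each from A, C, D, F = 54*4 = 216 chips; eligible A, C, D, F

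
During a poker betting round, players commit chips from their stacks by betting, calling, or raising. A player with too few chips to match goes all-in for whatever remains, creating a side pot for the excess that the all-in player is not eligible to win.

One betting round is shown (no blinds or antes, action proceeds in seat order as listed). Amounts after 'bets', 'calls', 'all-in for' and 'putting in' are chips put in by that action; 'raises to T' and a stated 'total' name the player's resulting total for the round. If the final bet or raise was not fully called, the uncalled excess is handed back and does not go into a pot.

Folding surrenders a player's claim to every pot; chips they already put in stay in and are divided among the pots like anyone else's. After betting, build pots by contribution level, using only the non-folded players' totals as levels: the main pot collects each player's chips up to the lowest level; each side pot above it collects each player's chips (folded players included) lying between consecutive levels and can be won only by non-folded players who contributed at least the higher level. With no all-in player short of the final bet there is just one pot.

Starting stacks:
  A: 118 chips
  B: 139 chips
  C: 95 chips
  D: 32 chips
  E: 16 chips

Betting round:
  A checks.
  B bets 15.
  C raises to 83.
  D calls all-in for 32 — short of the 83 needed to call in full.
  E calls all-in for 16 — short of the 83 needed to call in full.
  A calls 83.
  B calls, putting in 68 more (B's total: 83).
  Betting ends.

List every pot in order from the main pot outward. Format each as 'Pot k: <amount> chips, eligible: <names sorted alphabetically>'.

Pot 1: 80 chips, eligible: A, B, C, D, E
Pot 2: 64 chips, eligible: A, B, C, D
Pot 3: 153 chips, eligible: A, B, C

Derivation:
Contributions: A=83, B=83, C=83, D=32, E=16
Pot levels (distinct totals of non-folded players): 16, 32, 83
Layer 1-16: 16 each from A, B, C, D, E = 16*5 = 80 chips; eligible A, B, C, D, E
Layer 17-32: 16 each from A, B, C, D = 16*4 = 64 chips; eligible A, B, C, D
Layer 33-83: 51 each from A, B, C = 51*3 = 153 chips; eligible A, B, C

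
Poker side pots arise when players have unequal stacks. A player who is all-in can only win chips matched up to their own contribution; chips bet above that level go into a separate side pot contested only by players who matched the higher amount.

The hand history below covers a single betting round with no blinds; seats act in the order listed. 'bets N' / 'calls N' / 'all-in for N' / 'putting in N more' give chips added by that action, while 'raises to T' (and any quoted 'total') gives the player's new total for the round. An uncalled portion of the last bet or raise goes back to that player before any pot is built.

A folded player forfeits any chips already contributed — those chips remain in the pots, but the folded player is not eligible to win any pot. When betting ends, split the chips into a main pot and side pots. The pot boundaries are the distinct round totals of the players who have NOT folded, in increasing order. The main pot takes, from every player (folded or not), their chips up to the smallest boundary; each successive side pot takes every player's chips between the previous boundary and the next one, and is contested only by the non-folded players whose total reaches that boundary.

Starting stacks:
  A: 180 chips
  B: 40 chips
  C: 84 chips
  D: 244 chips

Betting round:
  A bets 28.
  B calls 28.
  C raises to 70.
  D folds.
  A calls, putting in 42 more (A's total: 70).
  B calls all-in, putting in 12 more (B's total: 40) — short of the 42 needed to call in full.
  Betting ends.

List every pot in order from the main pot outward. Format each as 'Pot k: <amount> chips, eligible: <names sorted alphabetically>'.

Contributions: A=70, B=40, C=70
Folded: D
Pot levels (distinct totals of non-folded players): 40, 70
Layer 1-40: 40 each from A, B, C = 40*3 = 120 chips; eligible A, B, C
Layer 41-70: 30 each from A, C = 30*2 = 60 chips; eligible A, C

Pot 1: 120 chips, eligible: A, B, C
Pot 2: 60 chips, eligible: A, C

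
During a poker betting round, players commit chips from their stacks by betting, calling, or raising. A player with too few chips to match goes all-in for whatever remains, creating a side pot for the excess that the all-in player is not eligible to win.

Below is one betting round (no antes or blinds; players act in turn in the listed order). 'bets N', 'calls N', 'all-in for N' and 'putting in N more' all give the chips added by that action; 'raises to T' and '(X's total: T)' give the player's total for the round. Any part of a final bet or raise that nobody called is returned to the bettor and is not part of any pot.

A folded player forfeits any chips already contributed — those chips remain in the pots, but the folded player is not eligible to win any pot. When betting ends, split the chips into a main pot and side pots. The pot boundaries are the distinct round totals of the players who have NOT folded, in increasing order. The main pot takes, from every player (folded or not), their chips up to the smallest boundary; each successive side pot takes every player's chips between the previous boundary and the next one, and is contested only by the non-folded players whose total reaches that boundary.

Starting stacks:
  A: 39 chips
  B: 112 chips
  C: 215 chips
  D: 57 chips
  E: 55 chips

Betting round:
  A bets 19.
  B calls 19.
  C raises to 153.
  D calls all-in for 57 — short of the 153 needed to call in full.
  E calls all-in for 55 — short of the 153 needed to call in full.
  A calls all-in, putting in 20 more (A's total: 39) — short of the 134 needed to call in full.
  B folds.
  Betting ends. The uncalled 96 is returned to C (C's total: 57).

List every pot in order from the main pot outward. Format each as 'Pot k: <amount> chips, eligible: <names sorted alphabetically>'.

Contributions (after 96 returned to C): A=39, B=19, C=57, D=57, E=55
Folded: B
Pot levels (distinct totals of non-folded players): 39, 55, 57
Layer 1-39: A 39 + B 19 + C 39 + D 39 + E 39 = 175 chips; eligible A, C, D, E
Layer 40-55: 16 each from C, D, E = 16*3 = 48 chips; eligible C, D, E
Layer 56-57: 2 each from C, D = 2*2 = 4 chips; eligible C, D

Pot 1: 175 chips, eligible: A, C, D, E
Pot 2: 48 chips, eligible: C, D, E
Pot 3: 4 chips, eligible: C, D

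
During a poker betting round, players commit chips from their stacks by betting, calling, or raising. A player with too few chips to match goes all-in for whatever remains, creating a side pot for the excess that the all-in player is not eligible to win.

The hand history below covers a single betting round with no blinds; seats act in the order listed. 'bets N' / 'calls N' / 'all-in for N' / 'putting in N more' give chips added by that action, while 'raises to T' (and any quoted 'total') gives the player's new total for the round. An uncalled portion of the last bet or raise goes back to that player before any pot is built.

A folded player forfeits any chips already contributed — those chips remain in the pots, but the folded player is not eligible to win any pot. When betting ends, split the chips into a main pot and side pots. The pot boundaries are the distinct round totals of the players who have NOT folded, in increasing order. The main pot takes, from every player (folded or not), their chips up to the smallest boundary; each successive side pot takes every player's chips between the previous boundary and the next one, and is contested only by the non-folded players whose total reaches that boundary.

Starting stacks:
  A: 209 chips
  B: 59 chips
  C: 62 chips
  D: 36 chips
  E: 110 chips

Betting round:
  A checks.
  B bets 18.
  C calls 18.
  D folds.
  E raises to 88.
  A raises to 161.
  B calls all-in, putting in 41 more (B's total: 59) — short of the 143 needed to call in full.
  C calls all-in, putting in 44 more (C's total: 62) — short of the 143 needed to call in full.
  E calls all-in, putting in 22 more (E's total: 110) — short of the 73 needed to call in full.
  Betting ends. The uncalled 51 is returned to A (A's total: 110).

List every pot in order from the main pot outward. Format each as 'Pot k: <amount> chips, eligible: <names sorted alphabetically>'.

Pot 1: 236 chips, eligible: A, B, C, E
Pot 2: 9 chips, eligible: A, C, E
Pot 3: 96 chips, eligible: A, E

Derivation:
Contributions (after 51 returned to A): A=110, B=59, C=62, E=110
Folded: D
Pot levels (distinct totals of non-folded players): 59, 62, 110
Layer 1-59: 59 each from A, B, C, E = 59*4 = 236 chips; eligible A, B, C, E
Layer 60-62: 3 each from A, C, E = 3*3 = 9 chips; eligible A, C, E
Layer 63-110: 48 each from A, E = 48*2 = 96 chips; eligible A, E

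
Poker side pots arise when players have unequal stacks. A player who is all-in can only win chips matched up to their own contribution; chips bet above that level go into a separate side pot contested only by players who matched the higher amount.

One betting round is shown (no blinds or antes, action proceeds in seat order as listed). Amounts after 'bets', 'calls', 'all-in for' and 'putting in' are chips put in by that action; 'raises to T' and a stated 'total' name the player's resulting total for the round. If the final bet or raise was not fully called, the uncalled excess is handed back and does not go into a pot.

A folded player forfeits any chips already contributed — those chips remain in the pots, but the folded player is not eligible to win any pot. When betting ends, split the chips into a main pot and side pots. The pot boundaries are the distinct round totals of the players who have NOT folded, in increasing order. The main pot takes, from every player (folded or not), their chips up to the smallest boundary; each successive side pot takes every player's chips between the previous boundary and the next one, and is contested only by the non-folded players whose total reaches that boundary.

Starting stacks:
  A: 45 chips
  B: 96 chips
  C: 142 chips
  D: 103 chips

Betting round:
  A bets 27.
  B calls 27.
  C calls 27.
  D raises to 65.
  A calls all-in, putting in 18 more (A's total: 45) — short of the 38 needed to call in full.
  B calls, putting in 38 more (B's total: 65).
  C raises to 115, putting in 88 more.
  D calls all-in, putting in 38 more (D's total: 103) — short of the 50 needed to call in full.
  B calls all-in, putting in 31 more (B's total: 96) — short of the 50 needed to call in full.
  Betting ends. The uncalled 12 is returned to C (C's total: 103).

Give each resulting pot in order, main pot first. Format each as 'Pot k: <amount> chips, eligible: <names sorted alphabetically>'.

Contributions (after 12 returned to C): A=45, B=96, C=103, D=103
Pot levels (distinct totals of non-folded players): 45, 96, 103
Layer 1-45: 45 each from A, B, C, D = 45*4 = 180 chips; eligible A, B, C, D
Layer 46-96: 51 each from B, C, D = 51*3 = 153 chips; eligible B, C, D
Layer 97-103: 7 each from C, D = 7*2 = 14 chips; eligible C, D

Pot 1: 180 chips, eligible: A, B, C, D
Pot 2: 153 chips, eligible: B, C, D
Pot 3: 14 chips, eligible: C, D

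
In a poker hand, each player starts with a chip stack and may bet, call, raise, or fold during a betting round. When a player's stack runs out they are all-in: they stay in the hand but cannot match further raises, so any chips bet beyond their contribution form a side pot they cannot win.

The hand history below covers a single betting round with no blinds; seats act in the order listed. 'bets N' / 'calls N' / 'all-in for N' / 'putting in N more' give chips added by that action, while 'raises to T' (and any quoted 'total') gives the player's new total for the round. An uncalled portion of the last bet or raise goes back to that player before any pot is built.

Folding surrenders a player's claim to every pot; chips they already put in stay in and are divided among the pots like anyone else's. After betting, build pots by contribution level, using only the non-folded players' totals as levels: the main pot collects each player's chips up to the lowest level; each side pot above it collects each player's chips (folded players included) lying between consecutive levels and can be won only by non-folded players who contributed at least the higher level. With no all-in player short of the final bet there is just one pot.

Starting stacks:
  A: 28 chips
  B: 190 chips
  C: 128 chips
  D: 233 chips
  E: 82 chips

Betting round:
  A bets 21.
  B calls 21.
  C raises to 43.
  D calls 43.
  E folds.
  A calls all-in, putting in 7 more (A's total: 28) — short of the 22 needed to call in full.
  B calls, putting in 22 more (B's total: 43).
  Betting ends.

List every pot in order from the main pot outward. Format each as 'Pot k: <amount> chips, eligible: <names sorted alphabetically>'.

Contributions: A=28, B=43, C=43, D=43
Folded: E
Pot levels (distinct totals of non-folded players): 28, 43
Layer 1-28: 28 each from A, B, C, D = 28*4 = 112 chips; eligible A, B, C, D
Layer 29-43: 15 each from B, C, D = 15*3 = 45 chips; eligible B, C, D

Pot 1: 112 chips, eligible: A, B, C, D
Pot 2: 45 chips, eligible: B, C, D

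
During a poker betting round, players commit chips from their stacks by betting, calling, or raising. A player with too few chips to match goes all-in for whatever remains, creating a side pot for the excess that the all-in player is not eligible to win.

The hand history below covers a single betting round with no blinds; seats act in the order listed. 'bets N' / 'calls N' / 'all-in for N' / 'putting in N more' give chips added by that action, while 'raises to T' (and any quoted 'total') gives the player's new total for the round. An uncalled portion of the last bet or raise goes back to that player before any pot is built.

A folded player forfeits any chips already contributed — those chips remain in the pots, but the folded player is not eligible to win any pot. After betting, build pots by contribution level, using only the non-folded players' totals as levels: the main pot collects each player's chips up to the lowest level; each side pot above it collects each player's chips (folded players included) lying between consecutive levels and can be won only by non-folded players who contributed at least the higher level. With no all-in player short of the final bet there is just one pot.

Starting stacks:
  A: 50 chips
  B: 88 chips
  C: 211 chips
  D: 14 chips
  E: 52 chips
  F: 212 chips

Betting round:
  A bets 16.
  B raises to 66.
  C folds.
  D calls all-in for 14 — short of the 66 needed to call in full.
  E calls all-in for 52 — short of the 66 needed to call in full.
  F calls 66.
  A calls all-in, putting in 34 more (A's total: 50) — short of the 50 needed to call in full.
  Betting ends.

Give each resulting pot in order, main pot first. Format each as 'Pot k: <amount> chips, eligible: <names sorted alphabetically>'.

Contributions: A=50, B=66, D=14, E=52, F=66
Folded: C
Pot levels (distinct totals of non-folded players): 14, 50, 52, 66
Layer 1-14: 14 each from A, B, D, E, F = 14*5 = 70 chips; eligible A, B, D, E, F
Layer 15-50: 36 each from A, B, E, F = 36*4 = 144 chips; eligible A, B, E, F
Layer 51-52: 2 each from B, E, F = 2*3 = 6 chips; eligible B, E, F
Layer 53-66: 14 each from B, F = 14*2 = 28 chips; eligible B, F

Pot 1: 70 chips, eligible: A, B, D, E, F
Pot 2: 144 chips, eligible: A, B, E, F
Pot 3: 6 chips, eligible: B, E, F
Pot 4: 28 chips, eligible: B, F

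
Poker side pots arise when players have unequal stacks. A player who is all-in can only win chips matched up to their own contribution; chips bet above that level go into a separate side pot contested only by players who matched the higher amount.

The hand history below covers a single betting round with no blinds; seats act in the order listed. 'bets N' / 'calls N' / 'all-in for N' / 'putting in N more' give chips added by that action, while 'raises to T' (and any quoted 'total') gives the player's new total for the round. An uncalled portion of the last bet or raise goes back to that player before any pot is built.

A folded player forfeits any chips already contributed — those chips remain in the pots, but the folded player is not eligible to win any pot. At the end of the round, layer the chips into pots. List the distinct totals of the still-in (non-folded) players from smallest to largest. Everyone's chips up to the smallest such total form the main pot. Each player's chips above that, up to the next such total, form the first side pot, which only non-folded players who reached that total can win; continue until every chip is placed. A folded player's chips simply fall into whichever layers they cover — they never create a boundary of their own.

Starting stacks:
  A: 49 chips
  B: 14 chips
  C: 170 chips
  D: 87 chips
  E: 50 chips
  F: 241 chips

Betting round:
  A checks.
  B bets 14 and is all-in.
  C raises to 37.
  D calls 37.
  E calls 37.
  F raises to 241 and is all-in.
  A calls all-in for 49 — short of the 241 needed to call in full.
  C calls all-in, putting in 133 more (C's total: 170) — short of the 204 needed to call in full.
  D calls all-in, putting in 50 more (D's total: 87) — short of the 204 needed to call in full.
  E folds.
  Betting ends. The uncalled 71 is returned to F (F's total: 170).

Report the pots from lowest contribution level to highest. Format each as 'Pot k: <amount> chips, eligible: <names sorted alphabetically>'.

Pot 1: 84 chips, eligible: A, B, C, D, F
Pot 2: 163 chips, eligible: A, C, D, F
Pot 3: 114 chips, eligible: C, D, F
Pot 4: 166 chips, eligible: C, F

Derivation:
Contributions (after 71 returned to F): A=49, B=14, C=170, D=87, E=37, F=170
Folded: E
Pot levels (distinct totals of non-folded players): 14, 49, 87, 170
Layer 1-14: 14 each from A, B, C, D, E, F = 14*6 = 84 chips; eligible A, B, C, D, F
Layer 15-49: A 35 + C 35 + D 35 + E 23 + F 35 = 163 chips; eligible A, C, D, F
Layer 50-87: 38 each from C, D, F = 38*3 = 114 chips; eligible C, D, F
Layer 88-170: 83 each from C, F = 83*2 = 166 chips; eligible C, F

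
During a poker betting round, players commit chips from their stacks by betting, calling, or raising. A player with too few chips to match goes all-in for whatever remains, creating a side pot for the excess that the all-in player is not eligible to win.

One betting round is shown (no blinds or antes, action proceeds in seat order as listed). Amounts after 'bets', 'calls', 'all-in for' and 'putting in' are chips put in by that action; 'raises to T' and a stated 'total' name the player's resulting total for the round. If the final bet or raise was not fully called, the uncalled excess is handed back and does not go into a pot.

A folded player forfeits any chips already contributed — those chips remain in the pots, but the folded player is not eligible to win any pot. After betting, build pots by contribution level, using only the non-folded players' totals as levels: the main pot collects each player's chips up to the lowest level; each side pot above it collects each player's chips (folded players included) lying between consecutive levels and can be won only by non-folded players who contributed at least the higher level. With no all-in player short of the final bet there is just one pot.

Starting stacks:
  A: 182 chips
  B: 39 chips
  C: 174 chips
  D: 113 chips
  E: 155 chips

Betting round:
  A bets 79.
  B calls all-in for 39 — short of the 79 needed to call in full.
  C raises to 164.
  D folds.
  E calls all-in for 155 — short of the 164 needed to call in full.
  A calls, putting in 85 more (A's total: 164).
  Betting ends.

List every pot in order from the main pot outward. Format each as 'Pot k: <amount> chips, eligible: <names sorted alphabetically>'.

Pot 1: 156 chips, eligible: A, B, C, E
Pot 2: 348 chips, eligible: A, C, E
Pot 3: 18 chips, eligible: A, C

Derivation:
Contributions: A=164, B=39, C=164, E=155
Folded: D
Pot levels (distinct totals of non-folded players): 39, 155, 164
Layer 1-39: 39 each from A, B, C, E = 39*4 = 156 chips; eligible A, B, C, E
Layer 40-155: 116 each from A, C, E = 116*3 = 348 chips; eligible A, C, E
Layer 156-164: 9 each from A, C = 9*2 = 18 chips; eligible A, C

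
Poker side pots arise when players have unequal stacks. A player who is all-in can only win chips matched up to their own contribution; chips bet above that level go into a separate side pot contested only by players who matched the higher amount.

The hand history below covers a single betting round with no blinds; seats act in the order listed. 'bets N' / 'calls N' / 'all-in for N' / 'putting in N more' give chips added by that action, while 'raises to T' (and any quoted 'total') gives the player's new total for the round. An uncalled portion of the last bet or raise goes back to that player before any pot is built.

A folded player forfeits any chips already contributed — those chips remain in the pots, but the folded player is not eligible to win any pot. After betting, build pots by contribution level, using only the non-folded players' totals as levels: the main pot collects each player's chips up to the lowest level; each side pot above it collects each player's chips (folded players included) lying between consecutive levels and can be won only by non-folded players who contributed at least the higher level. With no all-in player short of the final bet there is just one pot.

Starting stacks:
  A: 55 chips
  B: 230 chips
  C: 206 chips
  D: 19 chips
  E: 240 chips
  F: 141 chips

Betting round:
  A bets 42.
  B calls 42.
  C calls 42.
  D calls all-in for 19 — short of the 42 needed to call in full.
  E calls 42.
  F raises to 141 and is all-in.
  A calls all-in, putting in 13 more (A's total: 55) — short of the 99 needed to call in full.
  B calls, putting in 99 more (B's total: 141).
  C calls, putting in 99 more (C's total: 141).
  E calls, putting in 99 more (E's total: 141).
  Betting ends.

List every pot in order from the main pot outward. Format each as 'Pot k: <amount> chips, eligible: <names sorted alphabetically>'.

Contributions: A=55, B=141, C=141, D=19, E=141, F=141
Pot levels (distinct totals of non-folded players): 19, 55, 141
Layer 1-19: 19 each from A, B, C, D, E, F = 19*6 = 114 chips; eligible A, B, C, D, E, F
Layer 20-55: 36 each from A, B, C, E, F = 36*5 = 180 chips; eligible A, B, C, E, F
Layer 56-141: 86 each from B, C, E, F = 86*4 = 344 chips; eligible B, C, E, F

Pot 1: 114 chips, eligible: A, B, C, D, E, F
Pot 2: 180 chips, eligible: A, B, C, E, F
Pot 3: 344 chips, eligible: B, C, E, F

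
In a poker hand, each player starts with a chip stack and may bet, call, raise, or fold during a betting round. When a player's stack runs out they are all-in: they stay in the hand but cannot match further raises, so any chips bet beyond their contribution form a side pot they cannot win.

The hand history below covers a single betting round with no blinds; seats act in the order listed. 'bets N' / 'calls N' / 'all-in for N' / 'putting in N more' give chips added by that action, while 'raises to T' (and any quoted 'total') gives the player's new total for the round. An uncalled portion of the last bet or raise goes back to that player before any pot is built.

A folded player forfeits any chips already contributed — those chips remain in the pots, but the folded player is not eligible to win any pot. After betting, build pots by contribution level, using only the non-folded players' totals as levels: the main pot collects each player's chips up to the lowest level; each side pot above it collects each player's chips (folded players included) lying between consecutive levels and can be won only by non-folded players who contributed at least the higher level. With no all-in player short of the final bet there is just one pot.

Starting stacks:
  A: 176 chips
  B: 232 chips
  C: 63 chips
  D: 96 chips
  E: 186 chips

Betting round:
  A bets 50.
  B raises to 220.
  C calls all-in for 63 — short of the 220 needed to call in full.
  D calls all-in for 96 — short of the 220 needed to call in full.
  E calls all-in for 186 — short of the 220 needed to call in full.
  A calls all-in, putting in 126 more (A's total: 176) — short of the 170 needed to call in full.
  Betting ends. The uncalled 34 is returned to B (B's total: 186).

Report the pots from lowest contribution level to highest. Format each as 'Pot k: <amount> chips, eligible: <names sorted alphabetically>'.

Contributions (after 34 returned to B): A=176, B=186, C=63, D=96, E=186
Pot levels (distinct totals of non-folded players): 63, 96, 176, 186
Layer 1-63: 63 each from A, B, C, D, E = 63*5 = 315 chips; eligible A, B, C, D, E
Layer 64-96: 33 each from A, B, D, E = 33*4 = 132 chips; eligible A, B, D, E
Layer 97-176: 80 each from A, B, E = 80*3 = 240 chips; eligible A, B, E
Layer 177-186: 10 each from B, E = 10*2 = 20 chips; eligible B, E

Pot 1: 315 chips, eligible: A, B, C, D, E
Pot 2: 132 chips, eligible: A, B, D, E
Pot 3: 240 chips, eligible: A, B, E
Pot 4: 20 chips, eligible: B, E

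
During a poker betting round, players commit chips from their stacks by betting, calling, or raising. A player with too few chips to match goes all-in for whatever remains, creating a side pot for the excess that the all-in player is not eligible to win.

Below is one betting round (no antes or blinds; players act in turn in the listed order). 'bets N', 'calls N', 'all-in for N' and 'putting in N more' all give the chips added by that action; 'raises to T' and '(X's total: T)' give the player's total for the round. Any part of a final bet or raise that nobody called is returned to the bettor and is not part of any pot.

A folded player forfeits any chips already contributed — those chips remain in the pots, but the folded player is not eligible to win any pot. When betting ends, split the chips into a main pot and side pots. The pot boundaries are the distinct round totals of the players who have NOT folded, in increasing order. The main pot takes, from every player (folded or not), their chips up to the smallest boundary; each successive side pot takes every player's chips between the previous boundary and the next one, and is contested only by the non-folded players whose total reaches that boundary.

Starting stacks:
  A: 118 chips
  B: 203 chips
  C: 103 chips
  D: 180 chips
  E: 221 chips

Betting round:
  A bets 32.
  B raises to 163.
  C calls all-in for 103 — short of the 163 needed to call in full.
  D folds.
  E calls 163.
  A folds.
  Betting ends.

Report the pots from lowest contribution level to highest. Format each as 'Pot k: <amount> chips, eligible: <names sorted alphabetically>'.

Pot 1: 341 chips, eligible: B, C, E
Pot 2: 120 chips, eligible: B, E

Derivation:
Contributions: A=32, B=163, C=103, E=163
Folded: A, D
Pot levels (distinct totals of non-folded players): 103, 163
Layer 1-103: A 32 + B 103 + C 103 + E 103 = 341 chips; eligible B, C, E
Layer 104-163: 60 each from B, E = 60*2 = 120 chips; eligible B, E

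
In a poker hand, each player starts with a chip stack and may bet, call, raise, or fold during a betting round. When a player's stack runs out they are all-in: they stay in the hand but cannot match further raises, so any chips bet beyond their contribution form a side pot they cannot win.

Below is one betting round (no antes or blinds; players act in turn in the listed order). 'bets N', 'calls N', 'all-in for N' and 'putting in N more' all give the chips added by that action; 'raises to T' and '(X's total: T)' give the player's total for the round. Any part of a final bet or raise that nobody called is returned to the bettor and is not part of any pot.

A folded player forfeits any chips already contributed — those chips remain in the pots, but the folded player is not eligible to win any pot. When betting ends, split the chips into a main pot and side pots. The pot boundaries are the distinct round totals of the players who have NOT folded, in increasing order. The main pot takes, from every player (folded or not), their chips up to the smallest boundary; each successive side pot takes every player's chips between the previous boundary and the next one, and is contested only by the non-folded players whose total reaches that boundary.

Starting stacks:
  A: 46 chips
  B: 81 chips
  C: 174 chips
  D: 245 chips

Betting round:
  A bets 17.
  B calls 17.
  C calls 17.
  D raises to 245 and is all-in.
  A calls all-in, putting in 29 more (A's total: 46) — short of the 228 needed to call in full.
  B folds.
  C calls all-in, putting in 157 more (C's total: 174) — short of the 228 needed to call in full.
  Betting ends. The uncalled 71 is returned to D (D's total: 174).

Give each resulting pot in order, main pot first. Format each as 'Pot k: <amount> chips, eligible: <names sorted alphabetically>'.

Contributions (after 71 returned to D): A=46, B=17, C=174, D=174
Folded: B
Pot levels (distinct totals of non-folded players): 46, 174
Layer 1-46: A 46 + B 17 + C 46 + D 46 = 155 chips; eligible A, C, D
Layer 47-174: 128 each from C, D = 128*2 = 256 chips; eligible C, D

Pot 1: 155 chips, eligible: A, C, D
Pot 2: 256 chips, eligible: C, D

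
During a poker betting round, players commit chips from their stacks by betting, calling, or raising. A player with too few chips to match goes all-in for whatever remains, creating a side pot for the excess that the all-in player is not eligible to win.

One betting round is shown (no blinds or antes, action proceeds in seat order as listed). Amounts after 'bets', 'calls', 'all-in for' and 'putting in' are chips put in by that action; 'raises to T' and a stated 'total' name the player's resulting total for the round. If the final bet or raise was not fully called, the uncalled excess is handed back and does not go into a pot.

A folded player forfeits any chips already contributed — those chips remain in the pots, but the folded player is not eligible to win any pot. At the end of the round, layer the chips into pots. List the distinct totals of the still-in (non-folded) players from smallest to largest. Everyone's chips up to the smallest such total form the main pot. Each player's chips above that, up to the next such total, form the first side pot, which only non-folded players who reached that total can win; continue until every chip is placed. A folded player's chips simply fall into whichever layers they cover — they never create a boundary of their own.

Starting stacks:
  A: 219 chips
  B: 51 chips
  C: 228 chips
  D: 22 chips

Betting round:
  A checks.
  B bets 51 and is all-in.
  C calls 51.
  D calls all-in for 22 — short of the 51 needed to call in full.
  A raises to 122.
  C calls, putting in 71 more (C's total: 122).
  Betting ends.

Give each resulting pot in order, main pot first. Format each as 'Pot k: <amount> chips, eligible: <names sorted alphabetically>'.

Contributions: A=122, B=51, C=122, D=22
Pot levels (distinct totals of non-folded players): 22, 51, 122
Layer 1-22: 22 each from A, B, C, D = 22*4 = 88 chips; eligible A, B, C, D
Layer 23-51: 29 each from A, B, C = 29*3 = 87 chips; eligible A, B, C
Layer 52-122: 71 each from A, C = 71*2 = 142 chips; eligible A, C

Pot 1: 88 chips, eligible: A, B, C, D
Pot 2: 87 chips, eligible: A, B, C
Pot 3: 142 chips, eligible: A, C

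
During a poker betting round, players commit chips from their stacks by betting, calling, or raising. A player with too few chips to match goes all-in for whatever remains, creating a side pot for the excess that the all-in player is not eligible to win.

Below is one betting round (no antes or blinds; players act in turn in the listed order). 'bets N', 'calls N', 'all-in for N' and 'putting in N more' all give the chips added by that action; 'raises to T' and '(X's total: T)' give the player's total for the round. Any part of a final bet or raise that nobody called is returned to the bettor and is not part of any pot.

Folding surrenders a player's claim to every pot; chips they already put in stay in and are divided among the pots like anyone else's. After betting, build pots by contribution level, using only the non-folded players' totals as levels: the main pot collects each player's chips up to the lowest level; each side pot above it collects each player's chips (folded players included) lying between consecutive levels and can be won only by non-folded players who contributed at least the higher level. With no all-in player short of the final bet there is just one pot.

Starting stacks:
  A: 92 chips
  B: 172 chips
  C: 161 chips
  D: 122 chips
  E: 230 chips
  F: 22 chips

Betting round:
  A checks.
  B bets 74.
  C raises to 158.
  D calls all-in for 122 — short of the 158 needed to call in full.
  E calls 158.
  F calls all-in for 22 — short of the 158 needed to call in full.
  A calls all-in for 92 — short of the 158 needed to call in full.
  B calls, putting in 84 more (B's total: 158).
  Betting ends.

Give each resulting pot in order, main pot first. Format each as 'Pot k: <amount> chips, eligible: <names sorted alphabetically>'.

Pot 1: 132 chips, eligible: A, B, C, D, E, F
Pot 2: 350 chips, eligible: A, B, C, D, E
Pot 3: 120 chips, eligible: B, C, D, E
Pot 4: 108 chips, eligible: B, C, E

Derivation:
Contributions: A=92, B=158, C=158, D=122, E=158, F=22
Pot levels (distinct totals of non-folded players): 22, 92, 122, 158
Layer 1-22: 22 each from A, B, C, D, E, F = 22*6 = 132 chips; eligible A, B, C, D, E, F
Layer 23-92: 70 each from A, B, C, D, E = 70*5 = 350 chips; eligible A, B, C, D, E
Layer 93-122: 30 each from B, C, D, E = 30*4 = 120 chips; eligible B, C, D, E
Layer 123-158: 36 each from B, C, E = 36*3 = 108 chips; eligible B, C, E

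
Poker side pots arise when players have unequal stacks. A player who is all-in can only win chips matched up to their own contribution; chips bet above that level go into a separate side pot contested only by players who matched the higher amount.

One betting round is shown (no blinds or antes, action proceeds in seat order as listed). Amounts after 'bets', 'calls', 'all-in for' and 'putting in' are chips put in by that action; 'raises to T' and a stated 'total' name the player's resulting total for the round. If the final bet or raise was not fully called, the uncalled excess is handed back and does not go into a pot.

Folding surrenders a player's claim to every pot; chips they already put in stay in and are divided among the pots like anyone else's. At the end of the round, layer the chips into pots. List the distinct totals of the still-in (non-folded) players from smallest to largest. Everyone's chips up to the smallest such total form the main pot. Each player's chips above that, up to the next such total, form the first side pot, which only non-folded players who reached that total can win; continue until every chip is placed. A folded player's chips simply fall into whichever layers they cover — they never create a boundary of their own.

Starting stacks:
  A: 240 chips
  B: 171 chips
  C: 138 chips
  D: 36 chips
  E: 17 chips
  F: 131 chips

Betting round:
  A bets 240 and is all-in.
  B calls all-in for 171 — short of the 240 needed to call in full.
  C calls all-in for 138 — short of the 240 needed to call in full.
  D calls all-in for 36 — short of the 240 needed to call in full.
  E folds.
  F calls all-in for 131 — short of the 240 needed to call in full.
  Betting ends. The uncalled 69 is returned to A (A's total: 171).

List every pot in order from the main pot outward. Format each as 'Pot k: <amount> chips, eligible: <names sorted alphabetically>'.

Contributions (after 69 returned to A): A=171, B=171, C=138, D=36, F=131
Folded: E
Pot levels (distinct totals of non-folded players): 36, 131, 138, 171
Layer 1-36: 36 each from A, B, C, D, F = 36*5 = 180 chips; eligible A, B, C, D, F
Layer 37-131: 95 each from A, B, C, F = 95*4 = 380 chips; eligible A, B, C, F
Layer 132-138: 7 each from A, B, C = 7*3 = 21 chips; eligible A, B, C
Layer 139-171: 33 each from A, B = 33*2 = 66 chips; eligible A, B

Pot 1: 180 chips, eligible: A, B, C, D, F
Pot 2: 380 chips, eligible: A, B, C, F
Pot 3: 21 chips, eligible: A, B, C
Pot 4: 66 chips, eligible: A, B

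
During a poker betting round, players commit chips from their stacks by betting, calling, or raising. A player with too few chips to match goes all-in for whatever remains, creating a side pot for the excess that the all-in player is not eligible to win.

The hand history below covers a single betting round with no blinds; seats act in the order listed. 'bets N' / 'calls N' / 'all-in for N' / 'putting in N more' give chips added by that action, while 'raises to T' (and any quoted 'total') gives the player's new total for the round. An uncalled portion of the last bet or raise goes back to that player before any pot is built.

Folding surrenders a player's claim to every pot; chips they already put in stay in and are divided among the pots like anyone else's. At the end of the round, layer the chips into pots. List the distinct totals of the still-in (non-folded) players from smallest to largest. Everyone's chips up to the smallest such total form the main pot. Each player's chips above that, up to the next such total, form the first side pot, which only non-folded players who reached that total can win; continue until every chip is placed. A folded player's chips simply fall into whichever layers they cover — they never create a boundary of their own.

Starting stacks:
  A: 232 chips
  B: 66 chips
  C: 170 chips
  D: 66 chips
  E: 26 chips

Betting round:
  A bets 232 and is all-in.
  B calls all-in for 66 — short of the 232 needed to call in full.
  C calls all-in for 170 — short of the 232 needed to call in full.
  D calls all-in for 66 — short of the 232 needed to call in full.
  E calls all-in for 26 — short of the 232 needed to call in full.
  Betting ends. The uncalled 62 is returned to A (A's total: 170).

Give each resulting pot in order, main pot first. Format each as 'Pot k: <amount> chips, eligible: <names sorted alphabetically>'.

Contributions (after 62 returned to A): A=170, B=66, C=170, D=66, E=26
Pot levels (distinct totals of non-folded players): 26, 66, 170
Layer 1-26: 26 each from A, B, C, D, E = 26*5 = 130 chips; eligible A, B, C, D, E
Layer 27-66: 40 each from A, B, C, D = 40*4 = 160 chips; eligible A, B, C, D
Layer 67-170: 104 each from A, C = 104*2 = 208 chips; eligible A, C

Pot 1: 130 chips, eligible: A, B, C, D, E
Pot 2: 160 chips, eligible: A, B, C, D
Pot 3: 208 chips, eligible: A, C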